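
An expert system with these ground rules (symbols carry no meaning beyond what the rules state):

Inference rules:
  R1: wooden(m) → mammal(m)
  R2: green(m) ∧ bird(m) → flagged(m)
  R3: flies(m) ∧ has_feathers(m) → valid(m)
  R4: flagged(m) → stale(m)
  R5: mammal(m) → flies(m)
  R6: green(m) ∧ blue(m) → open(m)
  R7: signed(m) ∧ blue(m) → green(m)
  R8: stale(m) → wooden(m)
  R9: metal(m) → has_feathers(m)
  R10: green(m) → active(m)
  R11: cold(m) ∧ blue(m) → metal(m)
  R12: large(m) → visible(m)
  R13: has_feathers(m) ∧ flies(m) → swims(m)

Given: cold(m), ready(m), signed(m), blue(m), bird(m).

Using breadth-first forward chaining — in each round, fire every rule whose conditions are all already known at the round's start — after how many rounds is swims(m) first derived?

Round 1: R7 [signed(m) ∧ blue(m) → green(m)]; R11 [cold(m) ∧ blue(m) → metal(m)]. Adds green(m), metal(m).
Round 2: R2 [green(m) ∧ bird(m) → flagged(m)]; R6 [green(m) ∧ blue(m) → open(m)]; R9 [metal(m) → has_feathers(m)]; R10 [green(m) → active(m)]. Adds flagged(m), open(m), has_feathers(m), active(m).
Round 3: R4 [flagged(m) → stale(m)]. Adds stale(m).
Round 4: R8 [stale(m) → wooden(m)]. Adds wooden(m).
Round 5: R1 [wooden(m) → mammal(m)]. Adds mammal(m).
Round 6: R5 [mammal(m) → flies(m)]. Adds flies(m).
Round 7: R3 [flies(m) ∧ has_feathers(m) → valid(m)]; R13 [has_feathers(m) ∧ flies(m) → swims(m)]. Adds valid(m), swims(m).
swims(m) first appears in round 7.

7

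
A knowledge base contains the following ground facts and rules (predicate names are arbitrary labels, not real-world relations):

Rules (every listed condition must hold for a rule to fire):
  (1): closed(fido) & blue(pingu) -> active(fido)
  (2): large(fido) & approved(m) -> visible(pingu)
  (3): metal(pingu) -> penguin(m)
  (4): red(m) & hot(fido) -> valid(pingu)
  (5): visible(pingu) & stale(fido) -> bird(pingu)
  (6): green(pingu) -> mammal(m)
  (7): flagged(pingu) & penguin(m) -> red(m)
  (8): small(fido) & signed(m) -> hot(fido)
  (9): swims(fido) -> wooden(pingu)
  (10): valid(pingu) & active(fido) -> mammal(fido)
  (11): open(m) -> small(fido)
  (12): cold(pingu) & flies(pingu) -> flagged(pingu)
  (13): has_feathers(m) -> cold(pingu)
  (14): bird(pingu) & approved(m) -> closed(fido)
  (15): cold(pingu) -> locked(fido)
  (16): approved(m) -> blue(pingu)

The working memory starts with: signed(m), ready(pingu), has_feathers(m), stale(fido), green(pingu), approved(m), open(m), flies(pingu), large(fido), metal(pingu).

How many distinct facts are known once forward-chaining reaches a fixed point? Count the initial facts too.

25

Round 1: (2) [large(fido) & approved(m) -> visible(pingu)]; (3) [metal(pingu) -> penguin(m)]; (6) [green(pingu) -> mammal(m)]; (11) [open(m) -> small(fido)]; (13) [has_feathers(m) -> cold(pingu)]; (16) [approved(m) -> blue(pingu)]. Adds visible(pingu), penguin(m), mammal(m), small(fido), cold(pingu), blue(pingu).
Round 2: (5) [visible(pingu) & stale(fido) -> bird(pingu)]; (8) [small(fido) & signed(m) -> hot(fido)]; (12) [cold(pingu) & flies(pingu) -> flagged(pingu)]; (15) [cold(pingu) -> locked(fido)]. Adds bird(pingu), hot(fido), flagged(pingu), locked(fido).
Round 3: (7) [flagged(pingu) & penguin(m) -> red(m)]; (14) [bird(pingu) & approved(m) -> closed(fido)]. Adds red(m), closed(fido).
Round 4: (1) [closed(fido) & blue(pingu) -> active(fido)]; (4) [red(m) & hot(fido) -> valid(pingu)]. Adds active(fido), valid(pingu).
Round 5: (10) [valid(pingu) & active(fido) -> mammal(fido)]. Adds mammal(fido).
Closure: {active(fido), approved(m), bird(pingu), blue(pingu), closed(fido), cold(pingu), flagged(pingu), flies(pingu), green(pingu), has_feathers(m), hot(fido), large(fido), locked(fido), mammal(fido), mammal(m), metal(pingu), open(m), penguin(m), ready(pingu), red(m), signed(m), small(fido), stale(fido), valid(pingu), visible(pingu)} — 25 facts.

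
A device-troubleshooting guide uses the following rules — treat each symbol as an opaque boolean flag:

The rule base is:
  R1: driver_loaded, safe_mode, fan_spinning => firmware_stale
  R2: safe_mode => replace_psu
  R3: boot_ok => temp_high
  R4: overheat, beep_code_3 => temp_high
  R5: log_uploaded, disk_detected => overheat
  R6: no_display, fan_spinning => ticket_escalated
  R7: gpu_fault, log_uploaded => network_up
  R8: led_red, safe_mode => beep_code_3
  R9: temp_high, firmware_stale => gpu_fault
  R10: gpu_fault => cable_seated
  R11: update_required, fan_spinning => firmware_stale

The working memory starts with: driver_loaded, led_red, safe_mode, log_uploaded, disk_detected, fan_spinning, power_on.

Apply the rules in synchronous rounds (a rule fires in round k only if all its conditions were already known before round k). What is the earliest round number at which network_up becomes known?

4

Round 1: R1 [driver_loaded, safe_mode, fan_spinning => firmware_stale]; R2 [safe_mode => replace_psu]; R5 [log_uploaded, disk_detected => overheat]; R8 [led_red, safe_mode => beep_code_3]. Adds firmware_stale, replace_psu, overheat, beep_code_3.
Round 2: R4 [overheat, beep_code_3 => temp_high]. Adds temp_high.
Round 3: R9 [temp_high, firmware_stale => gpu_fault]. Adds gpu_fault.
Round 4: R7 [gpu_fault, log_uploaded => network_up]; R10 [gpu_fault => cable_seated]. Adds network_up, cable_seated.
network_up first appears in round 4.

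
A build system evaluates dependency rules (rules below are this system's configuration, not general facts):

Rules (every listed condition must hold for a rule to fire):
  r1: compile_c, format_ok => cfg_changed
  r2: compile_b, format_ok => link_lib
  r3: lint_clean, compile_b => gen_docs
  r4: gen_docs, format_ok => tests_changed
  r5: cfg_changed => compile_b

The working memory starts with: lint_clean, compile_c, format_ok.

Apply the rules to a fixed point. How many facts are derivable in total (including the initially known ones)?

Round 1 — r1, derive cfg_changed.
Round 2 — r5, derive compile_b.
Round 3 — r2, r3, derive link_lib, gen_docs.
Round 4 — r4, derive tests_changed.
Closure: {cfg_changed, compile_b, compile_c, format_ok, gen_docs, link_lib, lint_clean, tests_changed} — 8 facts.

8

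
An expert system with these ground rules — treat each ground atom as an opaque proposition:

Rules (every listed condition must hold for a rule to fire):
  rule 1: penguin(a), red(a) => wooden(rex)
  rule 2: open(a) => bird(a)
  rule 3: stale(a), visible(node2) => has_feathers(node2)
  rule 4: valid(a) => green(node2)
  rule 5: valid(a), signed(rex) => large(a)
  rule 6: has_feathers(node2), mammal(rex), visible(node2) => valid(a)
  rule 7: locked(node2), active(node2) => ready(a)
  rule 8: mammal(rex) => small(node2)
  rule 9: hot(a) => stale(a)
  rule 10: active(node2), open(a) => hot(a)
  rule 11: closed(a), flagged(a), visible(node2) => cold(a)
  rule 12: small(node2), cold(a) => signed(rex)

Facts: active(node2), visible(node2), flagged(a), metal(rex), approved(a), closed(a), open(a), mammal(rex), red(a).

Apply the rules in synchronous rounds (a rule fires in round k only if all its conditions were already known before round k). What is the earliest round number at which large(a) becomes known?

5

[1] rule 2 [open(a) => bird(a)]; rule 8 [mammal(rex) => small(node2)]; rule 10 [active(node2), open(a) => hot(a)]; rule 11 [closed(a), flagged(a), visible(node2) => cold(a)]. ⇒ new: bird(a), small(node2), hot(a), cold(a).
[2] rule 9 [hot(a) => stale(a)]; rule 12 [small(node2), cold(a) => signed(rex)]. ⇒ new: stale(a), signed(rex).
[3] rule 3 [stale(a), visible(node2) => has_feathers(node2)]. ⇒ new: has_feathers(node2).
[4] rule 6 [has_feathers(node2), mammal(rex), visible(node2) => valid(a)]. ⇒ new: valid(a).
[5] rule 4 [valid(a) => green(node2)]; rule 5 [valid(a), signed(rex) => large(a)]. ⇒ new: green(node2), large(a).
large(a) first appears in round 5.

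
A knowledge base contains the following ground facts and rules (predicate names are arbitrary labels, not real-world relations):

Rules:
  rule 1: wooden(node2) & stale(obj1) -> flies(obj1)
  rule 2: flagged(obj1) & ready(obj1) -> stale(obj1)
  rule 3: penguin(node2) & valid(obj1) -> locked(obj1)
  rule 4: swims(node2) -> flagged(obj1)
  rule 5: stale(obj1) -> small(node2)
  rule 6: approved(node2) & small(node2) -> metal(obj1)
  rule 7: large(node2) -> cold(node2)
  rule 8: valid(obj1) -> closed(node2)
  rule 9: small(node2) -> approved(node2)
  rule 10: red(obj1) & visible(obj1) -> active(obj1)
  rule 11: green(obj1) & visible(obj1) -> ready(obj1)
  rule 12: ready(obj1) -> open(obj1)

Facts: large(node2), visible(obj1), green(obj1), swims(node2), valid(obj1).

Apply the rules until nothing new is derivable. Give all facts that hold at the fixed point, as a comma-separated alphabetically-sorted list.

Round 1: rule 4 [swims(node2) -> flagged(obj1)]; rule 7 [large(node2) -> cold(node2)]; rule 8 [valid(obj1) -> closed(node2)]; rule 11 [green(obj1) & visible(obj1) -> ready(obj1)]. New: flagged(obj1), cold(node2), closed(node2), ready(obj1).
Round 2: rule 2 [flagged(obj1) & ready(obj1) -> stale(obj1)]; rule 12 [ready(obj1) -> open(obj1)]. New: stale(obj1), open(obj1).
Round 3: rule 5 [stale(obj1) -> small(node2)]. New: small(node2).
Round 4: rule 9 [small(node2) -> approved(node2)]. New: approved(node2).
Round 5: rule 6 [approved(node2) & small(node2) -> metal(obj1)]. New: metal(obj1).

approved(node2), closed(node2), cold(node2), flagged(obj1), green(obj1), large(node2), metal(obj1), open(obj1), ready(obj1), small(node2), stale(obj1), swims(node2), valid(obj1), visible(obj1)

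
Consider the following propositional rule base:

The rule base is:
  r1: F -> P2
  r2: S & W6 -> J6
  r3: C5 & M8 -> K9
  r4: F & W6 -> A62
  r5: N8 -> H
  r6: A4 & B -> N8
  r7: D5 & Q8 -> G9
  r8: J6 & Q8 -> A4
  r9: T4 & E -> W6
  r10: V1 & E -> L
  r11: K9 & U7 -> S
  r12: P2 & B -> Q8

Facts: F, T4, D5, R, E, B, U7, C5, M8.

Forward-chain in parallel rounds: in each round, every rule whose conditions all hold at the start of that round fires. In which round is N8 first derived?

5

Round 1: r1 [F -> P2]; r3 [C5 & M8 -> K9]; r9 [T4 & E -> W6]. New: P2, K9, W6.
Round 2: r4 [F & W6 -> A62]; r11 [K9 & U7 -> S]; r12 [P2 & B -> Q8]. New: A62, S, Q8.
Round 3: r2 [S & W6 -> J6]; r7 [D5 & Q8 -> G9]. New: J6, G9.
Round 4: r8 [J6 & Q8 -> A4]. New: A4.
Round 5: r6 [A4 & B -> N8]. New: N8.
N8 first appears in round 5.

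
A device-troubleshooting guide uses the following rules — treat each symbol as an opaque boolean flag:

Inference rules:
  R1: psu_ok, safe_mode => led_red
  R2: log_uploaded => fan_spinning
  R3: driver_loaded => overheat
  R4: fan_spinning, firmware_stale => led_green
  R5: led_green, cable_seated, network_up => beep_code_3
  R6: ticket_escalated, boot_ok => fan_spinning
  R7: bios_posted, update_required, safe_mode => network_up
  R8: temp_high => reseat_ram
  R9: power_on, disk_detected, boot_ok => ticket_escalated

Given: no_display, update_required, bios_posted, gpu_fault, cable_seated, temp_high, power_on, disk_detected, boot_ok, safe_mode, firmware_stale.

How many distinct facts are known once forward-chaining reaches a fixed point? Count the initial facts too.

17

[1] R7 [bios_posted, update_required, safe_mode => network_up]; R8 [temp_high => reseat_ram]; R9 [power_on, disk_detected, boot_ok => ticket_escalated]. ⇒ new: network_up, reseat_ram, ticket_escalated.
[2] R6 [ticket_escalated, boot_ok => fan_spinning]. ⇒ new: fan_spinning.
[3] R4 [fan_spinning, firmware_stale => led_green]. ⇒ new: led_green.
[4] R5 [led_green, cable_seated, network_up => beep_code_3]. ⇒ new: beep_code_3.
Closure: {beep_code_3, bios_posted, boot_ok, cable_seated, disk_detected, fan_spinning, firmware_stale, gpu_fault, led_green, network_up, no_display, power_on, reseat_ram, safe_mode, temp_high, ticket_escalated, update_required} — 17 facts.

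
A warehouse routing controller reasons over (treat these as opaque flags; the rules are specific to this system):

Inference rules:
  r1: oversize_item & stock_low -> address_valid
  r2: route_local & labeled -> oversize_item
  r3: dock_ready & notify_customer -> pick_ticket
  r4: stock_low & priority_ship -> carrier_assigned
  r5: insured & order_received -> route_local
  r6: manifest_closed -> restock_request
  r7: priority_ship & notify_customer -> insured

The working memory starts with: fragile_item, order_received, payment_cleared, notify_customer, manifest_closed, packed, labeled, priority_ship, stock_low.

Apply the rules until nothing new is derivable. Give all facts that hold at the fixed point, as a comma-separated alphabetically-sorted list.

Round 1 — r4, r6, r7, derive carrier_assigned, restock_request, insured.
Round 2 — r5, derive route_local.
Round 3 — r2, derive oversize_item.
Round 4 — r1, derive address_valid.

address_valid, carrier_assigned, fragile_item, insured, labeled, manifest_closed, notify_customer, order_received, oversize_item, packed, payment_cleared, priority_ship, restock_request, route_local, stock_low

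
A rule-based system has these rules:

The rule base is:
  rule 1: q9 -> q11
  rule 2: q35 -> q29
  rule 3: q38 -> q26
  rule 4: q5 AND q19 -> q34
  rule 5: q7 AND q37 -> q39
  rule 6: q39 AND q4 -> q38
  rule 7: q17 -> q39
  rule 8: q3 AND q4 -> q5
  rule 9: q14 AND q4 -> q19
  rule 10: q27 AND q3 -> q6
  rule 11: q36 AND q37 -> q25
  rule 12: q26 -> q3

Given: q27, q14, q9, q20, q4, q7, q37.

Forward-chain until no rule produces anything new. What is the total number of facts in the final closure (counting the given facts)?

Round 1 fires rule 1, rule 5, rule 9, giving q11, q39, q19.
Round 2 fires rule 6, giving q38.
Round 3 fires rule 3, giving q26.
Round 4 fires rule 12, giving q3.
Round 5 fires rule 8, rule 10, giving q5, q6.
Round 6 fires rule 4, giving q34.
Closure: {q11, q14, q19, q20, q26, q27, q3, q34, q37, q38, q39, q4, q5, q6, q7, q9} — 16 facts.

16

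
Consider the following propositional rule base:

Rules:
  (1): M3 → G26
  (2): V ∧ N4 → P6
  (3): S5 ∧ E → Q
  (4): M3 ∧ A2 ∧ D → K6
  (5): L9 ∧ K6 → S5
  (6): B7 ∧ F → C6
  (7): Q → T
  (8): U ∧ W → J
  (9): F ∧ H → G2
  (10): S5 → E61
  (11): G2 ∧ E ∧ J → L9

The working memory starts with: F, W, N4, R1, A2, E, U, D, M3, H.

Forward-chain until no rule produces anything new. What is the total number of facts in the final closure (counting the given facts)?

19

Round 1: (1) [M3 → G26]; (4) [M3 ∧ A2 ∧ D → K6]; (8) [U ∧ W → J]; (9) [F ∧ H → G2]. New: G26, K6, J, G2.
Round 2: (11) [G2 ∧ E ∧ J → L9]. New: L9.
Round 3: (5) [L9 ∧ K6 → S5]. New: S5.
Round 4: (3) [S5 ∧ E → Q]; (10) [S5 → E61]. New: Q, E61.
Round 5: (7) [Q → T]. New: T.
Closure: {A2, D, E, E61, F, G2, G26, H, J, K6, L9, M3, N4, Q, R1, S5, T, U, W} — 19 facts.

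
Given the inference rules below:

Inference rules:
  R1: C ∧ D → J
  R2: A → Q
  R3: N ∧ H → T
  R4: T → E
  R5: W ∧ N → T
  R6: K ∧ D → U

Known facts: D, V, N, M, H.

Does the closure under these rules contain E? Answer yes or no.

yes

[1] R3 [N ∧ H → T]. ⇒ new: T.
[2] R4 [T → E]. ⇒ new: E.
E appears in round 2, so it is derivable.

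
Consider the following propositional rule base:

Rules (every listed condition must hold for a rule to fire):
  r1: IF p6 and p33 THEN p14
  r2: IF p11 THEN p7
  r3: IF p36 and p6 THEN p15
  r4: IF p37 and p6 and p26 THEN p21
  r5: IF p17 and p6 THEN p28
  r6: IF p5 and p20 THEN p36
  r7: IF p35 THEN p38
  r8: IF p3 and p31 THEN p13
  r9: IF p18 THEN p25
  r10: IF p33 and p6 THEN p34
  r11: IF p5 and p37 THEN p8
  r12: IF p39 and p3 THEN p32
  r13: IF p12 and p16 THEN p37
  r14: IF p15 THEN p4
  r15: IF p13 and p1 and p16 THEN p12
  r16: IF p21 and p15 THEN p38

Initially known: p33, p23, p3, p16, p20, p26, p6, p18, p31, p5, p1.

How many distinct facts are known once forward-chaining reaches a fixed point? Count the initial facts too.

23

Round 1 fires r1, r6, r8, r9, r10, giving p14, p36, p13, p25, p34.
Round 2 fires r3, r15, giving p15, p12.
Round 3 fires r13, r14, giving p37, p4.
Round 4 fires r4, r11, giving p21, p8.
Round 5 fires r16, giving p38.
Closure: {p1, p12, p13, p14, p15, p16, p18, p20, p21, p23, p25, p26, p3, p31, p33, p34, p36, p37, p38, p4, p5, p6, p8} — 23 facts.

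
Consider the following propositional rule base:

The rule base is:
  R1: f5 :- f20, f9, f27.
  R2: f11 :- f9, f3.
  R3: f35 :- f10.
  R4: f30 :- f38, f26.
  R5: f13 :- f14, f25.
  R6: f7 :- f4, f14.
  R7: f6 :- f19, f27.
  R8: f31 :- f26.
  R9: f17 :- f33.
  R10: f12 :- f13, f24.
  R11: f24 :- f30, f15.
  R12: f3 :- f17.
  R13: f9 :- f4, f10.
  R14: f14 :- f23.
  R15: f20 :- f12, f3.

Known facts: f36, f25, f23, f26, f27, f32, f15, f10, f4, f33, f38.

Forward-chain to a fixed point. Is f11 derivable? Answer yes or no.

Round 1 — R3, R4, R8, R9, R13, R14, derive f35, f30, f31, f17, f9, f14.
Round 2 — R5, R6, R11, R12, derive f13, f7, f24, f3.
Round 3 — R2, R10, derive f11, f12.
Round 4 — R15, derive f20.
Round 5 — R1, derive f5.
f11 appears in round 3, so it is derivable.

yes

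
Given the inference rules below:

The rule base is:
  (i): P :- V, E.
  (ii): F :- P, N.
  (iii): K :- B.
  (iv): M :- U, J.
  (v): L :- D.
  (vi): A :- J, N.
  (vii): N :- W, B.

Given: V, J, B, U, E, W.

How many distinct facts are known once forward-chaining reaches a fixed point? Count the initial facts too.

[1] (i) [P :- V, E.]; (iii) [K :- B.]; (iv) [M :- U, J.]; (vii) [N :- W, B.]. ⇒ new: P, K, M, N.
[2] (ii) [F :- P, N.]; (vi) [A :- J, N.]. ⇒ new: F, A.
Closure: {A, B, E, F, J, K, M, N, P, U, V, W} — 12 facts.

12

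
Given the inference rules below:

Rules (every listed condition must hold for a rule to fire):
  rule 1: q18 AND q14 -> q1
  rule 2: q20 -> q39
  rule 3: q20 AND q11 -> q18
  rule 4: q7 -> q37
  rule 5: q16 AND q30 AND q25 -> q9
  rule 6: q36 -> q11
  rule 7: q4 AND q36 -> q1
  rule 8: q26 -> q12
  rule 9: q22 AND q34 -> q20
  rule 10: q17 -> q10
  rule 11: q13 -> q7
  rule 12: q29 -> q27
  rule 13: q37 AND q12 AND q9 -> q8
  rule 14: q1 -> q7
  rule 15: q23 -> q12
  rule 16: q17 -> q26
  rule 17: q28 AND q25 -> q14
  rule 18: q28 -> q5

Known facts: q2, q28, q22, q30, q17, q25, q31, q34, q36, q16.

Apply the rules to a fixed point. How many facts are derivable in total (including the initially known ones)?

24

Round 1 fires rule 5, rule 6, rule 9, rule 10, rule 16, rule 17, rule 18, giving q9, q11, q20, q10, q26, q14, q5.
Round 2 fires rule 2, rule 3, rule 8, giving q39, q18, q12.
Round 3 fires rule 1, giving q1.
Round 4 fires rule 14, giving q7.
Round 5 fires rule 4, giving q37.
Round 6 fires rule 13, giving q8.
Closure: {q1, q10, q11, q12, q14, q16, q17, q18, q2, q20, q22, q25, q26, q28, q30, q31, q34, q36, q37, q39, q5, q7, q8, q9} — 24 facts.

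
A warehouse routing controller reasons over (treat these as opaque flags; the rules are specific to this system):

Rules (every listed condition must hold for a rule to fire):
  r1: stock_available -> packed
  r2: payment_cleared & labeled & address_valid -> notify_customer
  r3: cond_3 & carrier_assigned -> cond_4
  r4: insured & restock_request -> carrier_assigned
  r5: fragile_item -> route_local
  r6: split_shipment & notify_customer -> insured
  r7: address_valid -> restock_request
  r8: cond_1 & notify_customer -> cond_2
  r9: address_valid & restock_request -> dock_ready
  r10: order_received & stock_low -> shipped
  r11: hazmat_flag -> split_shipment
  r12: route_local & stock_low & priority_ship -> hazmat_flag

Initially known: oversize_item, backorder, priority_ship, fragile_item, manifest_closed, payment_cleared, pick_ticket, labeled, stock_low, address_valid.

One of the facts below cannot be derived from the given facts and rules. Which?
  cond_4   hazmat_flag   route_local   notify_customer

Round 1: r2 [payment_cleared & labeled & address_valid -> notify_customer]; r5 [fragile_item -> route_local]; r7 [address_valid -> restock_request]. New: notify_customer, route_local, restock_request.
Round 2: r9 [address_valid & restock_request -> dock_ready]; r12 [route_local & stock_low & priority_ship -> hazmat_flag]. New: dock_ready, hazmat_flag.
Round 3: r11 [hazmat_flag -> split_shipment]. New: split_shipment.
Round 4: r6 [split_shipment & notify_customer -> insured]. New: insured.
Round 5: r4 [insured & restock_request -> carrier_assigned]. New: carrier_assigned.
Derived: hazmat_flag (round 2), route_local (round 1), notify_customer (round 1). cond_4 never appears in any round.

cond_4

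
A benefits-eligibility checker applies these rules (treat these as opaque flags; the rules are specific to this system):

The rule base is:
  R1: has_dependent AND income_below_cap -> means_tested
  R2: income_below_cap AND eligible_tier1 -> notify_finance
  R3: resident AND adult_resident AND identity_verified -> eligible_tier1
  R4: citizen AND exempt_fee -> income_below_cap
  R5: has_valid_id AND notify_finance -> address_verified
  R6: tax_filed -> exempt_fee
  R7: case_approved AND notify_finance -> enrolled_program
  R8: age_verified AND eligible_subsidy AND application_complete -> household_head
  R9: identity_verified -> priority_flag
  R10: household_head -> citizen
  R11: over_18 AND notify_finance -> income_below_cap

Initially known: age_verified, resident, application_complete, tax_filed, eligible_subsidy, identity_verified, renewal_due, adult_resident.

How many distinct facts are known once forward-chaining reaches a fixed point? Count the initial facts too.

15

Round 1: R3 [resident AND adult_resident AND identity_verified -> eligible_tier1]; R6 [tax_filed -> exempt_fee]; R8 [age_verified AND eligible_subsidy AND application_complete -> household_head]; R9 [identity_verified -> priority_flag]. Adds eligible_tier1, exempt_fee, household_head, priority_flag.
Round 2: R10 [household_head -> citizen]. Adds citizen.
Round 3: R4 [citizen AND exempt_fee -> income_below_cap]. Adds income_below_cap.
Round 4: R2 [income_below_cap AND eligible_tier1 -> notify_finance]. Adds notify_finance.
Closure: {adult_resident, age_verified, application_complete, citizen, eligible_subsidy, eligible_tier1, exempt_fee, household_head, identity_verified, income_below_cap, notify_finance, priority_flag, renewal_due, resident, tax_filed} — 15 facts.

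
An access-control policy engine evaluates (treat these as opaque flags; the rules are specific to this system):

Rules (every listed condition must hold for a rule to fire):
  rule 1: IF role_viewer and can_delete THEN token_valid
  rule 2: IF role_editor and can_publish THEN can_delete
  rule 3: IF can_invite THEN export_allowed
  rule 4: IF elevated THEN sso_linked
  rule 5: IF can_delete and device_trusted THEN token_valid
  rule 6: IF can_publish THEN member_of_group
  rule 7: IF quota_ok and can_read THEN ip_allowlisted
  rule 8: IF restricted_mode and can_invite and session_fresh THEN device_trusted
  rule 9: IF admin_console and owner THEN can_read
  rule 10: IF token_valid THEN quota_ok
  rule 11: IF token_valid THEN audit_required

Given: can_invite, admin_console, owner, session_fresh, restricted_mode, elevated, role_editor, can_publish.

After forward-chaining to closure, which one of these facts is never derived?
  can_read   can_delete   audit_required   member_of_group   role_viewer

role_viewer

[1] rule 2 [IF role_editor and can_publish THEN can_delete]; rule 3 [IF can_invite THEN export_allowed]; rule 4 [IF elevated THEN sso_linked]; rule 6 [IF can_publish THEN member_of_group]; rule 8 [IF restricted_mode and can_invite and session_fresh THEN device_trusted]; rule 9 [IF admin_console and owner THEN can_read]. ⇒ new: can_delete, export_allowed, sso_linked, member_of_group, device_trusted, can_read.
[2] rule 5 [IF can_delete and device_trusted THEN token_valid]. ⇒ new: token_valid.
[3] rule 10 [IF token_valid THEN quota_ok]; rule 11 [IF token_valid THEN audit_required]. ⇒ new: quota_ok, audit_required.
[4] rule 7 [IF quota_ok and can_read THEN ip_allowlisted]. ⇒ new: ip_allowlisted.
Derived: member_of_group (round 1), can_read (round 1), audit_required (round 3), can_delete (round 1). role_viewer never appears in any round.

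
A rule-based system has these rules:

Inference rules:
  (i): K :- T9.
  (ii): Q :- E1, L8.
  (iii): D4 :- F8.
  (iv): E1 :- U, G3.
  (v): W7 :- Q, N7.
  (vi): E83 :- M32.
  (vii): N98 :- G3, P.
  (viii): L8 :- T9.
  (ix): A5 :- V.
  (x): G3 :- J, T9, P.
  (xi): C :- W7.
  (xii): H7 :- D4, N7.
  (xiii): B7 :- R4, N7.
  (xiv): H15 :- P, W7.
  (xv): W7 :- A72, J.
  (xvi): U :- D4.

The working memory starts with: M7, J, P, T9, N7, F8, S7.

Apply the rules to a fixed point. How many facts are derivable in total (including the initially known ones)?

19

[1] (i) [K :- T9.]; (iii) [D4 :- F8.]; (viii) [L8 :- T9.]; (x) [G3 :- J, T9, P.]. ⇒ new: K, D4, L8, G3.
[2] (vii) [N98 :- G3, P.]; (xii) [H7 :- D4, N7.]; (xvi) [U :- D4.]. ⇒ new: N98, H7, U.
[3] (iv) [E1 :- U, G3.]. ⇒ new: E1.
[4] (ii) [Q :- E1, L8.]. ⇒ new: Q.
[5] (v) [W7 :- Q, N7.]. ⇒ new: W7.
[6] (xi) [C :- W7.]; (xiv) [H15 :- P, W7.]. ⇒ new: C, H15.
Closure: {C, D4, E1, F8, G3, H15, H7, J, K, L8, M7, N7, N98, P, Q, S7, T9, U, W7} — 19 facts.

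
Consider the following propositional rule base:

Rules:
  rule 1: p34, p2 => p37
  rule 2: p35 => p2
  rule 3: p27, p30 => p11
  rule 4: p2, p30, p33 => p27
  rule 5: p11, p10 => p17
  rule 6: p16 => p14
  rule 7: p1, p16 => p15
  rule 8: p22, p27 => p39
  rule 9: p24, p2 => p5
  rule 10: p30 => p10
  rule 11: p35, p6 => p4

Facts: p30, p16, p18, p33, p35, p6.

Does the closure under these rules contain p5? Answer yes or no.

Round 1 — rule 2, rule 6, rule 10, rule 11, derive p2, p14, p10, p4.
Round 2 — rule 4, derive p27.
Round 3 — rule 3, derive p11.
Round 4 — rule 5, derive p17.
Fixed point reached. p5 is concluded only by rule 9; rule 9 needs p24 (never derived).

no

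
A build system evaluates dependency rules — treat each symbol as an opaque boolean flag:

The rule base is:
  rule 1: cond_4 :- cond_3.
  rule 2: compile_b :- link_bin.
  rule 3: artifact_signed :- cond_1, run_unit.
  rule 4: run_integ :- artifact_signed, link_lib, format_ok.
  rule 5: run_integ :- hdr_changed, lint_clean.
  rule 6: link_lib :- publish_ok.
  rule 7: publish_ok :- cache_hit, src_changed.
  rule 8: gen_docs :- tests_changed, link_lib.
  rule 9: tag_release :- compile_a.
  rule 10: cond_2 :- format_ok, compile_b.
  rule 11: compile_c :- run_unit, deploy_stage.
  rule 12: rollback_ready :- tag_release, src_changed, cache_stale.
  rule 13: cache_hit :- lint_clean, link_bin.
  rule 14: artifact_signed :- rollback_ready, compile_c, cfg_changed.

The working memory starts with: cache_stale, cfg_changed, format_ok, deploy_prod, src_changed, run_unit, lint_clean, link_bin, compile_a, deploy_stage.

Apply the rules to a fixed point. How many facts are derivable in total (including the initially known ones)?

20

Round 1 — rule 2, rule 9, rule 11, rule 13, derive compile_b, tag_release, compile_c, cache_hit.
Round 2 — rule 7, rule 10, rule 12, derive publish_ok, cond_2, rollback_ready.
Round 3 — rule 6, rule 14, derive link_lib, artifact_signed.
Round 4 — rule 4, derive run_integ.
Closure: {artifact_signed, cache_hit, cache_stale, cfg_changed, compile_a, compile_b, compile_c, cond_2, deploy_prod, deploy_stage, format_ok, link_bin, link_lib, lint_clean, publish_ok, rollback_ready, run_integ, run_unit, src_changed, tag_release} — 20 facts.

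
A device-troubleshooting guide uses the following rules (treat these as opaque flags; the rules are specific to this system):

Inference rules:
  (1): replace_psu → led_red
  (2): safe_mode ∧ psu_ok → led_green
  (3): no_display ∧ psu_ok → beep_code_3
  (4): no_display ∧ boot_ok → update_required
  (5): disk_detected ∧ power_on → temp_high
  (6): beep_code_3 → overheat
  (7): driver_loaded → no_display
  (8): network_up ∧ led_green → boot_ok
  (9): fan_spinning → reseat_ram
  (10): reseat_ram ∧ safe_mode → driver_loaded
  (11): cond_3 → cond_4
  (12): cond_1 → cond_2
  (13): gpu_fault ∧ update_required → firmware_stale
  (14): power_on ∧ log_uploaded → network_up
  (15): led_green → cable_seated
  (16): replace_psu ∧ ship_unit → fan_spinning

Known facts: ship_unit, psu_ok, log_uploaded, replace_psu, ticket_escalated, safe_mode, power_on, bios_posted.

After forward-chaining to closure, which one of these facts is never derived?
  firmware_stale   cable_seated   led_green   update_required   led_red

Round 1 fires (1), (2), (14), (16), giving led_red, led_green, network_up, fan_spinning.
Round 2 fires (8), (9), (15), giving boot_ok, reseat_ram, cable_seated.
Round 3 fires (10), giving driver_loaded.
Round 4 fires (7), giving no_display.
Round 5 fires (3), (4), giving beep_code_3, update_required.
Round 6 fires (6), giving overheat.
Derived: led_red (round 1), cable_seated (round 2), led_green (round 1), update_required (round 5). firmware_stale never appears in any round.

firmware_stale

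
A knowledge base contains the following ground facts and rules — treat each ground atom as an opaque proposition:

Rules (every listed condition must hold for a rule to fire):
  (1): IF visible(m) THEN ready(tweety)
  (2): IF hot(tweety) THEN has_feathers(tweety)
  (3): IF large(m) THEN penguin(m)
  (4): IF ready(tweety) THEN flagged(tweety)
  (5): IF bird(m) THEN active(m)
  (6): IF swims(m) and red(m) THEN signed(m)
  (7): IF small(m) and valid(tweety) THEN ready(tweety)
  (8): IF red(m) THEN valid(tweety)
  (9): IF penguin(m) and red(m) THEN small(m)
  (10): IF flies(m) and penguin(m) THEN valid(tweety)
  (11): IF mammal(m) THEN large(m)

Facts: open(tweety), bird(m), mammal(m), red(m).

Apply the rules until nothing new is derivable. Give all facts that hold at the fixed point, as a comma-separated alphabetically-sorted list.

active(m), bird(m), flagged(tweety), large(m), mammal(m), open(tweety), penguin(m), ready(tweety), red(m), small(m), valid(tweety)

Round 1 — (5), (8), (11), derive active(m), valid(tweety), large(m).
Round 2 — (3), derive penguin(m).
Round 3 — (9), derive small(m).
Round 4 — (7), derive ready(tweety).
Round 5 — (4), derive flagged(tweety).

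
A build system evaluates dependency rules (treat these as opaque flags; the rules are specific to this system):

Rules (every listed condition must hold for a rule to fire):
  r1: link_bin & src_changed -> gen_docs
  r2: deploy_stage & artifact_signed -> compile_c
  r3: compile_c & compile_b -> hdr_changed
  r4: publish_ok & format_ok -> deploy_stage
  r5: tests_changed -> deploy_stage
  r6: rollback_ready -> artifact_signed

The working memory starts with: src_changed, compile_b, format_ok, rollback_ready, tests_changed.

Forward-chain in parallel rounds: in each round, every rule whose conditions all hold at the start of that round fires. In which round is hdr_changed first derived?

3

Round 1 fires r5, r6, giving deploy_stage, artifact_signed.
Round 2 fires r2, giving compile_c.
Round 3 fires r3, giving hdr_changed.
hdr_changed first appears in round 3.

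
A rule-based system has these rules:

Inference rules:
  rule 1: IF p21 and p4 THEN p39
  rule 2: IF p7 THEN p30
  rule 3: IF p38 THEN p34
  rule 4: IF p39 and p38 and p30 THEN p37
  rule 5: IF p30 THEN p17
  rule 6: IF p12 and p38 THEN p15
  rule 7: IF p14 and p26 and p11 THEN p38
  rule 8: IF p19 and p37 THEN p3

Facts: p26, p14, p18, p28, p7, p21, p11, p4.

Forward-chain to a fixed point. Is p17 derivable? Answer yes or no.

[1] rule 1 [IF p21 and p4 THEN p39]; rule 2 [IF p7 THEN p30]; rule 7 [IF p14 and p26 and p11 THEN p38]. ⇒ new: p39, p30, p38.
[2] rule 3 [IF p38 THEN p34]; rule 4 [IF p39 and p38 and p30 THEN p37]; rule 5 [IF p30 THEN p17]. ⇒ new: p34, p37, p17.
p17 appears in round 2, so it is derivable.

yes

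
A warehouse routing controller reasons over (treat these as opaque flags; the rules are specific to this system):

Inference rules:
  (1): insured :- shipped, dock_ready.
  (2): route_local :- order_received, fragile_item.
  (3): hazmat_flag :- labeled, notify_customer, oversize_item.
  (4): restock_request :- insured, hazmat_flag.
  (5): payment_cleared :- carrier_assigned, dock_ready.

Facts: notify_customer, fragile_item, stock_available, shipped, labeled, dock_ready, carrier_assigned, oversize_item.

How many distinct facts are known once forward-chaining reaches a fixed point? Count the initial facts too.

12

Round 1: (1) [insured :- shipped, dock_ready.]; (3) [hazmat_flag :- labeled, notify_customer, oversize_item.]; (5) [payment_cleared :- carrier_assigned, dock_ready.]. New: insured, hazmat_flag, payment_cleared.
Round 2: (4) [restock_request :- insured, hazmat_flag.]. New: restock_request.
Closure: {carrier_assigned, dock_ready, fragile_item, hazmat_flag, insured, labeled, notify_customer, oversize_item, payment_cleared, restock_request, shipped, stock_available} — 12 facts.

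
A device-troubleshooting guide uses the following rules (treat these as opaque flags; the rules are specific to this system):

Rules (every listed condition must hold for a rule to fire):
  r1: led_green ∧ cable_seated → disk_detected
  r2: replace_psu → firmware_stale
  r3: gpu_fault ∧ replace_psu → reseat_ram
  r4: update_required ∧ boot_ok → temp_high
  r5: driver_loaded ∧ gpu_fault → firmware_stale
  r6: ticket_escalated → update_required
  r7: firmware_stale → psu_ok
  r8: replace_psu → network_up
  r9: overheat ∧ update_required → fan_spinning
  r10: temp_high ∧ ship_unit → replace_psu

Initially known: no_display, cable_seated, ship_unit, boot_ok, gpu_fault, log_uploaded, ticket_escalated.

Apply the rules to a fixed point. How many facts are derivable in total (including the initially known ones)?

14

Round 1: r6 [ticket_escalated → update_required]. New: update_required.
Round 2: r4 [update_required ∧ boot_ok → temp_high]. New: temp_high.
Round 3: r10 [temp_high ∧ ship_unit → replace_psu]. New: replace_psu.
Round 4: r2 [replace_psu → firmware_stale]; r3 [gpu_fault ∧ replace_psu → reseat_ram]; r8 [replace_psu → network_up]. New: firmware_stale, reseat_ram, network_up.
Round 5: r7 [firmware_stale → psu_ok]. New: psu_ok.
Closure: {boot_ok, cable_seated, firmware_stale, gpu_fault, log_uploaded, network_up, no_display, psu_ok, replace_psu, reseat_ram, ship_unit, temp_high, ticket_escalated, update_required} — 14 facts.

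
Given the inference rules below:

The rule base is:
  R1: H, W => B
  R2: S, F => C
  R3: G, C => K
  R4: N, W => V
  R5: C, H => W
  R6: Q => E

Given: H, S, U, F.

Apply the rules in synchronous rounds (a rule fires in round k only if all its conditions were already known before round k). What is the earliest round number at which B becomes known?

3

Round 1: R2 [S, F => C]. Adds C.
Round 2: R5 [C, H => W]. Adds W.
Round 3: R1 [H, W => B]. Adds B.
B first appears in round 3.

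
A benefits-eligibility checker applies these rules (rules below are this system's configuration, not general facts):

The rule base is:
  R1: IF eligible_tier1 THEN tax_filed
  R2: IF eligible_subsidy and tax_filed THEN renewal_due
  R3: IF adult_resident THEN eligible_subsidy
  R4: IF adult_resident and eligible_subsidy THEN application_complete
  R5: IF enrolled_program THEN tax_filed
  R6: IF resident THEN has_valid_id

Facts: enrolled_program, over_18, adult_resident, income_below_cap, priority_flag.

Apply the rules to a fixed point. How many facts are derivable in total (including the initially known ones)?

Round 1 — R3, R5, derive eligible_subsidy, tax_filed.
Round 2 — R2, R4, derive renewal_due, application_complete.
Closure: {adult_resident, application_complete, eligible_subsidy, enrolled_program, income_below_cap, over_18, priority_flag, renewal_due, tax_filed} — 9 facts.

9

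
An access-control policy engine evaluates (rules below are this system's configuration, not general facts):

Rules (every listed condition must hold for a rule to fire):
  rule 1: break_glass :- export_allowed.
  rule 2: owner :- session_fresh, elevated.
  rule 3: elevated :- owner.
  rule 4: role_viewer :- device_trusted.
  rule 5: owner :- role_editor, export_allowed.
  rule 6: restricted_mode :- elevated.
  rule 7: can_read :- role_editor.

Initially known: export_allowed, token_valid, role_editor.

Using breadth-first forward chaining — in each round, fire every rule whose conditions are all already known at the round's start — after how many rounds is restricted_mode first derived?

Round 1 — rule 1, rule 5, rule 7, derive break_glass, owner, can_read.
Round 2 — rule 3, derive elevated.
Round 3 — rule 6, derive restricted_mode.
restricted_mode first appears in round 3.

3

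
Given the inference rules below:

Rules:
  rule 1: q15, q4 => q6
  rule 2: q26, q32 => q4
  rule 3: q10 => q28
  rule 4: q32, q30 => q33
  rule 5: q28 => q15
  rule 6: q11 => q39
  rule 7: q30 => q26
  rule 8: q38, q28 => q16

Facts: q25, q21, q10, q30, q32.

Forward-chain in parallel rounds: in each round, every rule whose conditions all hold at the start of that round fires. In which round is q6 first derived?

[1] rule 3 [q10 => q28]; rule 4 [q32, q30 => q33]; rule 7 [q30 => q26]. ⇒ new: q28, q33, q26.
[2] rule 2 [q26, q32 => q4]; rule 5 [q28 => q15]. ⇒ new: q4, q15.
[3] rule 1 [q15, q4 => q6]. ⇒ new: q6.
q6 first appears in round 3.

3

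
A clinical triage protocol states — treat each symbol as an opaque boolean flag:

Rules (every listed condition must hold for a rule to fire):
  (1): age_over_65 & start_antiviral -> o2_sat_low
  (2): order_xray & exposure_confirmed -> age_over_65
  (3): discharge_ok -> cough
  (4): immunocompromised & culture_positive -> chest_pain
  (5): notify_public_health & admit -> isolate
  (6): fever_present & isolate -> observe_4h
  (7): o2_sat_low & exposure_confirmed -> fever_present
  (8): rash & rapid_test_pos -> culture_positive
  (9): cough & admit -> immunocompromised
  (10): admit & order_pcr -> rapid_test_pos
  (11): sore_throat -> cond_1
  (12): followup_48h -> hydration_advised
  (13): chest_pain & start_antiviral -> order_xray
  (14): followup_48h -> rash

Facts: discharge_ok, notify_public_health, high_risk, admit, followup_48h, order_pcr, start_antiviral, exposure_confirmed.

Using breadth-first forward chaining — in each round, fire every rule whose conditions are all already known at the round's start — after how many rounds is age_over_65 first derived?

5

Round 1 fires (3), (5), (10), (12), (14), giving cough, isolate, rapid_test_pos, hydration_advised, rash.
Round 2 fires (8), (9), giving culture_positive, immunocompromised.
Round 3 fires (4), giving chest_pain.
Round 4 fires (13), giving order_xray.
Round 5 fires (2), giving age_over_65.
age_over_65 first appears in round 5.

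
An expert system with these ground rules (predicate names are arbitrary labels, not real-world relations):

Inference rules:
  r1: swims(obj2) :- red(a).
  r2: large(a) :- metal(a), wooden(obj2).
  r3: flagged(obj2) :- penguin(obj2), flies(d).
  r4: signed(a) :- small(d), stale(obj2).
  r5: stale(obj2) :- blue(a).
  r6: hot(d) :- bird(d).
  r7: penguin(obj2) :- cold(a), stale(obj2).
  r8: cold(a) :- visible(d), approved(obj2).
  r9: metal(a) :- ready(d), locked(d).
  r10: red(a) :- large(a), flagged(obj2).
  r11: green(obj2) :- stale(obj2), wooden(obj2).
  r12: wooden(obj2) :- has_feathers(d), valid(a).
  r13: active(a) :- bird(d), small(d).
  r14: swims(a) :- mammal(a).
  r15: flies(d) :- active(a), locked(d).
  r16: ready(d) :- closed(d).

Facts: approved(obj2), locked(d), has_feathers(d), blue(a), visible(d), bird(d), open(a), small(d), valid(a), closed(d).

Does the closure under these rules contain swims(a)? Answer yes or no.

Round 1: r5 [stale(obj2) :- blue(a).]; r6 [hot(d) :- bird(d).]; r8 [cold(a) :- visible(d), approved(obj2).]; r12 [wooden(obj2) :- has_feathers(d), valid(a).]; r13 [active(a) :- bird(d), small(d).]; r16 [ready(d) :- closed(d).]. New: stale(obj2), hot(d), cold(a), wooden(obj2), active(a), ready(d).
Round 2: r4 [signed(a) :- small(d), stale(obj2).]; r7 [penguin(obj2) :- cold(a), stale(obj2).]; r9 [metal(a) :- ready(d), locked(d).]; r11 [green(obj2) :- stale(obj2), wooden(obj2).]; r15 [flies(d) :- active(a), locked(d).]. New: signed(a), penguin(obj2), metal(a), green(obj2), flies(d).
Round 3: r2 [large(a) :- metal(a), wooden(obj2).]; r3 [flagged(obj2) :- penguin(obj2), flies(d).]. New: large(a), flagged(obj2).
Round 4: r10 [red(a) :- large(a), flagged(obj2).]. New: red(a).
Round 5: r1 [swims(obj2) :- red(a).]. New: swims(obj2).
Fixed point reached. swims(a) is concluded only by r14; r14 needs mammal(a) (never derived).

no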